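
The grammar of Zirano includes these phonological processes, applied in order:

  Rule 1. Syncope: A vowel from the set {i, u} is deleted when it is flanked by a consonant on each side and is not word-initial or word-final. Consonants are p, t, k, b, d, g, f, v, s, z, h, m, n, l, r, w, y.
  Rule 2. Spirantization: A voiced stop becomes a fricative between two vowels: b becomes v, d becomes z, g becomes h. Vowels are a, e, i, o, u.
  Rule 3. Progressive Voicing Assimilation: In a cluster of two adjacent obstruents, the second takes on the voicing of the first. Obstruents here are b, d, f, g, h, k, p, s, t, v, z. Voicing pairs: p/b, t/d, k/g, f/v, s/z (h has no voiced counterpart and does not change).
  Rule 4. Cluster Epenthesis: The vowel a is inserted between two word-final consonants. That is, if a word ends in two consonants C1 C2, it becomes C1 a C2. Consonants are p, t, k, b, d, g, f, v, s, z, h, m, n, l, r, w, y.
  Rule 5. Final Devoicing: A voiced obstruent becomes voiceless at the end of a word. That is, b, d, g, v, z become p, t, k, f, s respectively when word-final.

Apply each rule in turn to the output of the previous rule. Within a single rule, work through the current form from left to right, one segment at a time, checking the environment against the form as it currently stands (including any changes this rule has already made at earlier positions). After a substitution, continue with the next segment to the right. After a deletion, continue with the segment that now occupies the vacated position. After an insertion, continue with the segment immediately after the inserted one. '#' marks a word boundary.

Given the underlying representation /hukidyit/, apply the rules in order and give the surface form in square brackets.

[hktyat]

Rule 1 Syncope: [hukidyit] → [hkdyt]
Rule 2 Spirantization: no change — [hkdyt]
Rule 3 Progressive Voicing Assimilation: [hkdyt] → [hktyt]
Rule 4 Cluster Epenthesis: [hktyt] → [hktyat]
Rule 5 Final Devoicing: no change — [hktyat]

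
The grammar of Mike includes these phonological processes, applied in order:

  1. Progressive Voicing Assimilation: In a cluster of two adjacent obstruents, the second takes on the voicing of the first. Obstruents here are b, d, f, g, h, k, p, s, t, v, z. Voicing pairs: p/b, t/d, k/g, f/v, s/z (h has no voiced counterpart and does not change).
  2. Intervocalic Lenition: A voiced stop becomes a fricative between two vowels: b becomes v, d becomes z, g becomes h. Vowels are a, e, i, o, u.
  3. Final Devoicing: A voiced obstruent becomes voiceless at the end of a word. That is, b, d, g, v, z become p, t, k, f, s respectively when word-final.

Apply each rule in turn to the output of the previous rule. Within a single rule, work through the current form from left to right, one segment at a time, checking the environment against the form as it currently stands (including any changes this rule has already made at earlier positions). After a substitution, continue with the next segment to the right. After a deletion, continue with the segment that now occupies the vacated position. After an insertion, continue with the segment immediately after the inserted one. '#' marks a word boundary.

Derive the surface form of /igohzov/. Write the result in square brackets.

1 Progressive Voicing Assimilation: [igohzov] → [igohsov]
2 Intervocalic Lenition: [igohsov] → [ihohsov]
3 Final Devoicing: [ihohsov] → [ihohsof]

[ihohsof]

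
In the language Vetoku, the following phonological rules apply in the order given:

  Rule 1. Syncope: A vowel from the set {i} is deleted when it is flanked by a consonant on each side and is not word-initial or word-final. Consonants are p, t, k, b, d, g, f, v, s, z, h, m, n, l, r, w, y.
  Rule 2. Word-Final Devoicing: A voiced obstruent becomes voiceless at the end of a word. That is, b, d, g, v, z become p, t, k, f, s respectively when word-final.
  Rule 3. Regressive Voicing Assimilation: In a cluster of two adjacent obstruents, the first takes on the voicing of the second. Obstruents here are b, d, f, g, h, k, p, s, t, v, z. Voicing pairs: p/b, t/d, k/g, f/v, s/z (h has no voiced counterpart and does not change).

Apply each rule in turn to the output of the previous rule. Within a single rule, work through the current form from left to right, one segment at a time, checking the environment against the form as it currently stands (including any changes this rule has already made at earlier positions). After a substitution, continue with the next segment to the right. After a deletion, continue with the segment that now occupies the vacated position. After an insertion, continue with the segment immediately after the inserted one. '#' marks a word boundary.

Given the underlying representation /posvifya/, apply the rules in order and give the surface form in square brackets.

Rule 1 Syncope: [posvifya] → [posvfya]
Rule 2 Word-Final Devoicing: no change — [posvfya]
Rule 3 Regressive Voicing Assimilation: [posvfya] → [pozffya]

[pozffya]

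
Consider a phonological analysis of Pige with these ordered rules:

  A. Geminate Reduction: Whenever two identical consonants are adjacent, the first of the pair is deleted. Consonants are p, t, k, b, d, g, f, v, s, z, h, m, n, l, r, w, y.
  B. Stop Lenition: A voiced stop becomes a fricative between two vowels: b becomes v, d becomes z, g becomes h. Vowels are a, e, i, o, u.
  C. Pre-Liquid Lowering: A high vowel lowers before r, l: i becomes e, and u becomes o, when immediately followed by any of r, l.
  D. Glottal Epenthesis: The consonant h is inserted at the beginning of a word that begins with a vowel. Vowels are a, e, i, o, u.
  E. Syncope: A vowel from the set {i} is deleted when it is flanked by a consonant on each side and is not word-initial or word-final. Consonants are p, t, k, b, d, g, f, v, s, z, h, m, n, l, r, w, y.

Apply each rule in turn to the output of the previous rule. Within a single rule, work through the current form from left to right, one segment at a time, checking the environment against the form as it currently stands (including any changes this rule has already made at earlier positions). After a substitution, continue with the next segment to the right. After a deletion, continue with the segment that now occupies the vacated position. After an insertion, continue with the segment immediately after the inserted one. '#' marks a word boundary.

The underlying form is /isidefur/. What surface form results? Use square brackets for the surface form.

[hszefor]

A Geminate Reduction: no change — [isidefur]
B Stop Lenition: [isidefur] → [isizefur]
C Pre-Liquid Lowering: [isizefur] → [isizefor]
D Glottal Epenthesis: [isizefor] → [hisizefor]
E Syncope: [hisizefor] → [hszefor]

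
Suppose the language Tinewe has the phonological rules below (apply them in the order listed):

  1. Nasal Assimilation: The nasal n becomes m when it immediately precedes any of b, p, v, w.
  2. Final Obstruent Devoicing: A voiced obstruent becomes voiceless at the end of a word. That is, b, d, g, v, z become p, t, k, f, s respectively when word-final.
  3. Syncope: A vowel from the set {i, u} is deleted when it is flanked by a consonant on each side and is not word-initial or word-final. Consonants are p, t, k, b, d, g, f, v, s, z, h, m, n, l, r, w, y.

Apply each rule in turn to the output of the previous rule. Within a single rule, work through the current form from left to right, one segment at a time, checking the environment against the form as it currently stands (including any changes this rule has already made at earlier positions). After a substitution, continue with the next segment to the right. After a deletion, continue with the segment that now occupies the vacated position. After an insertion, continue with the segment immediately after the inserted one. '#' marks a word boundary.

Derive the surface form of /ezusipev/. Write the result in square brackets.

1 Nasal Assimilation: no change — [ezusipev]
2 Final Obstruent Devoicing: [ezusipev] → [ezusipef]
3 Syncope: [ezusipef] → [ezspef]

[ezspef]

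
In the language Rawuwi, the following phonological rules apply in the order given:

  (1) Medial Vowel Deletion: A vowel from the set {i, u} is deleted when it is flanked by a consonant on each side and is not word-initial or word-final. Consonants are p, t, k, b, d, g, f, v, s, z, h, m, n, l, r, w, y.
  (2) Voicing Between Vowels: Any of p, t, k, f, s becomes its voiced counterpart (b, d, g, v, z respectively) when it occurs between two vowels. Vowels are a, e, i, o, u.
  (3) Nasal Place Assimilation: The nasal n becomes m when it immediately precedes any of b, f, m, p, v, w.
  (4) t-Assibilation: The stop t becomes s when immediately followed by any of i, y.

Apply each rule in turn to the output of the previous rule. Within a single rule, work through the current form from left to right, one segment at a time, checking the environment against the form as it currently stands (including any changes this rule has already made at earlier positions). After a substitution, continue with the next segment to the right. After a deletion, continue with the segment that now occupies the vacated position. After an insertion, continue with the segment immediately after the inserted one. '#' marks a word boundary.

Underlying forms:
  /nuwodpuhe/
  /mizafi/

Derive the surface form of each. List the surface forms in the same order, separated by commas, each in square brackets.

/nuwodpuhe/:
  (1) Medial Vowel Deletion: [nuwodpuhe] → [nwodphe]
  (2) Voicing Between Vowels: no change — [nwodphe]
  (3) Nasal Place Assimilation: [nwodphe] → [mwodphe]
  (4) t-Assibilation: no change — [mwodphe]
/mizafi/:
  (1) Medial Vowel Deletion: [mizafi] → [mzafi]
  (2) Voicing Between Vowels: [mzafi] → [mzavi]
  (3) Nasal Place Assimilation: no change — [mzavi]
  (4) t-Assibilation: no change — [mzavi]

[mwodphe], [mzavi]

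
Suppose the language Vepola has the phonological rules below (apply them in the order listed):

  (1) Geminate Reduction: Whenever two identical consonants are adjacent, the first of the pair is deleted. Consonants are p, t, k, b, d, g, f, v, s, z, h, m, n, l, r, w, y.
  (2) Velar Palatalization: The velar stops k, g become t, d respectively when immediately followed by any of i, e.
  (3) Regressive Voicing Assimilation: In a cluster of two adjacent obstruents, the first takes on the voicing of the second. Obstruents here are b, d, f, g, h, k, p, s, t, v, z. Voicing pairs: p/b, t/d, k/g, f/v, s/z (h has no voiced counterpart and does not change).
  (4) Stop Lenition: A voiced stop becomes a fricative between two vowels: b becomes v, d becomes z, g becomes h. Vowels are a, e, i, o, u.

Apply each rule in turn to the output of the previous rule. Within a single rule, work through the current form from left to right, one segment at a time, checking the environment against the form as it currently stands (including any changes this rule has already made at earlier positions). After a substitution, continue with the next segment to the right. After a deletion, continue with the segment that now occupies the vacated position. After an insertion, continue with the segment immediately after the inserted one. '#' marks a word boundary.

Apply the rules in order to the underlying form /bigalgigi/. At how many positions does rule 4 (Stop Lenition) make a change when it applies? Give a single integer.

2

(1) Geminate Reduction: no change — [bigalgigi]
(2) Velar Palatalization: [bigalgigi] → [bigaldidi]
(3) Regressive Voicing Assimilation: no change — [bigaldidi]
(4) Stop Lenition: [bigaldidi] → [bihaldizi]
Rule 4 changed 2 position(s).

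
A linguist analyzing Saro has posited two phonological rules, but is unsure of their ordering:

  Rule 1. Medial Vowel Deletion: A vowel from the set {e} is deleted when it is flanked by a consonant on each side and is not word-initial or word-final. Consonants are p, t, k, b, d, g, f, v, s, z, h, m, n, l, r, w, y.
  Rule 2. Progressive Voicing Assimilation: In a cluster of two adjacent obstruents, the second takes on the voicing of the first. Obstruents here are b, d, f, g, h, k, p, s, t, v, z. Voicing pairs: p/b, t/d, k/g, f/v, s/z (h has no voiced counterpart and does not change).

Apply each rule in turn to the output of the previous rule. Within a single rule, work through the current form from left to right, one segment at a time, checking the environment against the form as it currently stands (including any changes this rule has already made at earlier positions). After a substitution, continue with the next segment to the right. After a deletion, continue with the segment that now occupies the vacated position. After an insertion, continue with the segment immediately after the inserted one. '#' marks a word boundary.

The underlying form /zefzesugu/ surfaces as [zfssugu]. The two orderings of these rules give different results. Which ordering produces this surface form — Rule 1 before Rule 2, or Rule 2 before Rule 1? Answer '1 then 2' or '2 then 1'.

Order 1 then 2:
  1 Medial Vowel Deletion: [zefzesugu] → [zfzsugu]
  2 Progressive Voicing Assimilation: [zfzsugu] → [zvzzugu]
  result: [zvzzugu]
Order 2 then 1:
  2 Progressive Voicing Assimilation: [zefzesugu] → [zefsesugu]
  1 Medial Vowel Deletion: [zefsesugu] → [zfssugu]
  result: [zfssugu]

2 then 1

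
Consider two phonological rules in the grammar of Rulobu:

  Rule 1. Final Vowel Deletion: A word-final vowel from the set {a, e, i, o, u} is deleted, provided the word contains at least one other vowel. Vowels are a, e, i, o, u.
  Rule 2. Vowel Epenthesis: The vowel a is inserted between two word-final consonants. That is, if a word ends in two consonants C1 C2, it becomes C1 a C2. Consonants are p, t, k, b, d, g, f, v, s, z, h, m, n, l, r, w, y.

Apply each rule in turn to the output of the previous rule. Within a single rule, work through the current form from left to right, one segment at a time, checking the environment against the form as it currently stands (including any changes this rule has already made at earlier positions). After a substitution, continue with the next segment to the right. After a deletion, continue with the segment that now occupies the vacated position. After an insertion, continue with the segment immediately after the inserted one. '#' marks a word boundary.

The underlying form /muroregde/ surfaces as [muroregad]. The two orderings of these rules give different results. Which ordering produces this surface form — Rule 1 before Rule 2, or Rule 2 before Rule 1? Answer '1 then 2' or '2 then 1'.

Order 1 then 2:
  1 Final Vowel Deletion: [muroregde] → [muroregd]
  2 Vowel Epenthesis: [muroregd] → [muroregad]
  result: [muroregad]
Order 2 then 1:
  2 Vowel Epenthesis: no change — [muroregde]
  1 Final Vowel Deletion: [muroregde] → [muroregd]
  result: [muroregd]

1 then 2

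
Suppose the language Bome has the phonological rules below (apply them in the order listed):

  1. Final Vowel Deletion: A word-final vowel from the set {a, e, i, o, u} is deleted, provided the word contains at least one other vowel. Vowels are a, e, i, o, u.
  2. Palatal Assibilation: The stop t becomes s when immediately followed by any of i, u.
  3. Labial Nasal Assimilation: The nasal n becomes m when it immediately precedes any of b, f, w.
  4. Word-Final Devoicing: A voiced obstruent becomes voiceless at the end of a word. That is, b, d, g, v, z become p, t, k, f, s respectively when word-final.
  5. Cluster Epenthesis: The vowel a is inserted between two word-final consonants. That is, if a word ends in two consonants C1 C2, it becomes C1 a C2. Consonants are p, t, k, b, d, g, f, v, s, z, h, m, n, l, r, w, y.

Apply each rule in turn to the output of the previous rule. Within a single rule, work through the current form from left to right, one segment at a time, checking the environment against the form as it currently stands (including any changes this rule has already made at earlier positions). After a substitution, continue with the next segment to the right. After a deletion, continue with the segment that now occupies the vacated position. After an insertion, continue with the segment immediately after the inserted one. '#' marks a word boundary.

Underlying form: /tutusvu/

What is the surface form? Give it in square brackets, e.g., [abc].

1 Final Vowel Deletion: [tutusvu] → [tutusv]
2 Palatal Assibilation: [tutusv] → [sususv]
3 Labial Nasal Assimilation: no change — [sususv]
4 Word-Final Devoicing: [sususv] → [sususf]
5 Cluster Epenthesis: [sususf] → [sususaf]

[sususaf]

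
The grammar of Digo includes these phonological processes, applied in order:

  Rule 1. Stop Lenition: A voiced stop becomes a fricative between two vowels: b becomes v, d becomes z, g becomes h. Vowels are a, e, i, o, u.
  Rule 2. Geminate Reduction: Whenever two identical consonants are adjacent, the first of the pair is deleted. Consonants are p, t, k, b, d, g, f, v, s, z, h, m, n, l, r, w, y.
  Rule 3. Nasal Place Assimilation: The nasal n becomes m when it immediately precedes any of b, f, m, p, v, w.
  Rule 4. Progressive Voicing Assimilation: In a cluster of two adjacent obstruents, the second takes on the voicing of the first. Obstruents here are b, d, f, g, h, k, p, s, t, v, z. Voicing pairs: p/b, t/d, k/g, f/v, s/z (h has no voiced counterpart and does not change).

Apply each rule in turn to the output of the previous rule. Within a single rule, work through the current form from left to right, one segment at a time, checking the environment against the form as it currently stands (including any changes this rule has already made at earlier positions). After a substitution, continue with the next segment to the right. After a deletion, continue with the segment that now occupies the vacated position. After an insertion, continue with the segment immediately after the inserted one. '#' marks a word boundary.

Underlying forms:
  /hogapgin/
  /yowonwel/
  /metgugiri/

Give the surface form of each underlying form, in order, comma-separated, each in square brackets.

[hohapkin], [yowomwel], [metkuhiri]

/hogapgin/:
  Rule 1 Stop Lenition: [hogapgin] → [hohapgin]
  Rule 2 Geminate Reduction: no change — [hohapgin]
  Rule 3 Nasal Place Assimilation: no change — [hohapgin]
  Rule 4 Progressive Voicing Assimilation: [hohapgin] → [hohapkin]
/yowonwel/:
  Rule 1 Stop Lenition: no change — [yowonwel]
  Rule 2 Geminate Reduction: no change — [yowonwel]
  Rule 3 Nasal Place Assimilation: [yowonwel] → [yowomwel]
  Rule 4 Progressive Voicing Assimilation: no change — [yowomwel]
/metgugiri/:
  Rule 1 Stop Lenition: [metgugiri] → [metguhiri]
  Rule 2 Geminate Reduction: no change — [metguhiri]
  Rule 3 Nasal Place Assimilation: no change — [metguhiri]
  Rule 4 Progressive Voicing Assimilation: [metguhiri] → [metkuhiri]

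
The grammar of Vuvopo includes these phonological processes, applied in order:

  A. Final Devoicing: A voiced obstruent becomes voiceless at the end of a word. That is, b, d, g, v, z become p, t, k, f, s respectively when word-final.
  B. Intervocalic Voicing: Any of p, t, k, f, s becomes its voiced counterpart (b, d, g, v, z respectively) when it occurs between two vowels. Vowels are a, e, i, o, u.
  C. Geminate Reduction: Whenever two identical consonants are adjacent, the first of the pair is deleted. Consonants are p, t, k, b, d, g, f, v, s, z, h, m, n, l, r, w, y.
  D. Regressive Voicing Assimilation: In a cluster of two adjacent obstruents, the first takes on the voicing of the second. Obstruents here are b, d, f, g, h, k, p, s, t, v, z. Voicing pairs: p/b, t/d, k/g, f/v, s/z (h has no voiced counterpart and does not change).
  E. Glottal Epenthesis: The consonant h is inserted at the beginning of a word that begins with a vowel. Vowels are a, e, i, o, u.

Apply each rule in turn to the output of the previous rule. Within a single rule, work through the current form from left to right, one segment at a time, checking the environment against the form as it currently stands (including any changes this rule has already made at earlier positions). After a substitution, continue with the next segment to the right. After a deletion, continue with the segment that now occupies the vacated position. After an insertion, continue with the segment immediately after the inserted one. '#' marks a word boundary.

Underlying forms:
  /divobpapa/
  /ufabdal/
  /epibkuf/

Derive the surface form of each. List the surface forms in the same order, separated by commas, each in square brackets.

/divobpapa/:
  A Final Devoicing: no change — [divobpapa]
  B Intervocalic Voicing: [divobpapa] → [divobpaba]
  C Geminate Reduction: no change — [divobpaba]
  D Regressive Voicing Assimilation: [divobpaba] → [divoppaba]
  E Glottal Epenthesis: no change — [divoppaba]
/ufabdal/:
  A Final Devoicing: no change — [ufabdal]
  B Intervocalic Voicing: [ufabdal] → [uvabdal]
  C Geminate Reduction: no change — [uvabdal]
  D Regressive Voicing Assimilation: no change — [uvabdal]
  E Glottal Epenthesis: [uvabdal] → [huvabdal]
/epibkuf/:
  A Final Devoicing: no change — [epibkuf]
  B Intervocalic Voicing: [epibkuf] → [ebibkuf]
  C Geminate Reduction: no change — [ebibkuf]
  D Regressive Voicing Assimilation: [ebibkuf] → [ebipkuf]
  E Glottal Epenthesis: [ebipkuf] → [hebipkuf]

[divoppaba], [huvabdal], [hebipkuf]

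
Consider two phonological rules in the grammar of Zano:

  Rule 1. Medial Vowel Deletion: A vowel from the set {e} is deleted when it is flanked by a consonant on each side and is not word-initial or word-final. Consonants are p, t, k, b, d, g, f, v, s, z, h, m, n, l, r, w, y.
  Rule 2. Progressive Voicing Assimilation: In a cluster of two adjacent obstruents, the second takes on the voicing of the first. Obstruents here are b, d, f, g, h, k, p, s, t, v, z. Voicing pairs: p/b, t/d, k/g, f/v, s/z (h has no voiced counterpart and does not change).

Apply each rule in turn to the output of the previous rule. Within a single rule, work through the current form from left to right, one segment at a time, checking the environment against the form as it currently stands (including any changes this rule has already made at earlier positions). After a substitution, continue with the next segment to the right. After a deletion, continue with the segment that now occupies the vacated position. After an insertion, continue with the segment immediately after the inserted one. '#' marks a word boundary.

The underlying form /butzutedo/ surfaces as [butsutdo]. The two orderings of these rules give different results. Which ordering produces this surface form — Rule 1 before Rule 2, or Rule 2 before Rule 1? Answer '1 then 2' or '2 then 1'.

2 then 1

Order 1 then 2:
  1 Medial Vowel Deletion: [butzutedo] → [butzutdo]
  2 Progressive Voicing Assimilation: [butzutdo] → [butsutto]
  result: [butsutto]
Order 2 then 1:
  2 Progressive Voicing Assimilation: [butzutedo] → [butsutedo]
  1 Medial Vowel Deletion: [butsutedo] → [butsutdo]
  result: [butsutdo]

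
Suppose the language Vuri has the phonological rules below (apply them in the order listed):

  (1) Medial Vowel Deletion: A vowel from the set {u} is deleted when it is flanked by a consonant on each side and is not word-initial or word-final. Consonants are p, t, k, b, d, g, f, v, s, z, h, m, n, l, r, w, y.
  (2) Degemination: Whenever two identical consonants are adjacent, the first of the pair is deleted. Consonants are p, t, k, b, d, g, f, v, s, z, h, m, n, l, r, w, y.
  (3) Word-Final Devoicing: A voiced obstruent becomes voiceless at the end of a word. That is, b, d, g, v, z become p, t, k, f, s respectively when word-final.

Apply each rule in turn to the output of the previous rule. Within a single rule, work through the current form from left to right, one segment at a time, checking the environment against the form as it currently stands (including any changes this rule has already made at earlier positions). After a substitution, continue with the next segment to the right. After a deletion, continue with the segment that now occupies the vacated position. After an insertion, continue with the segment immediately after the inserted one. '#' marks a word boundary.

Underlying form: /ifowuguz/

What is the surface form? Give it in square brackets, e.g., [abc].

[ifowgs]

(1) Medial Vowel Deletion: [ifowuguz] → [ifowgz]
(2) Degemination: no change — [ifowgz]
(3) Word-Final Devoicing: [ifowgz] → [ifowgs]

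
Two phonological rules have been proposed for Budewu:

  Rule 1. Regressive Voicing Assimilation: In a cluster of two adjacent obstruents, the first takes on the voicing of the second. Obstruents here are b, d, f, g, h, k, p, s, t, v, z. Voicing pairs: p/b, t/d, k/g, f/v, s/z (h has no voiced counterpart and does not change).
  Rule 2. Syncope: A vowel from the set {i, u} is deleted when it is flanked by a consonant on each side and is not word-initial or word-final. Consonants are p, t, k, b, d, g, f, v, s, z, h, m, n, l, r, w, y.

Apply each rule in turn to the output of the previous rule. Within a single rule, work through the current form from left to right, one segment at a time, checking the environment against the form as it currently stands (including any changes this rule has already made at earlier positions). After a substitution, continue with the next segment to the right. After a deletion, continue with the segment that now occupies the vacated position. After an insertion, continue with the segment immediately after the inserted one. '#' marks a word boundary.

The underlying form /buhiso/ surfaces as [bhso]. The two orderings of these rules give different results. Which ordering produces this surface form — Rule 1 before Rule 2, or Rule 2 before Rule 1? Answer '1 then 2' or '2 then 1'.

Order 1 then 2:
  1 Regressive Voicing Assimilation: no change — [buhiso]
  2 Syncope: [buhiso] → [bhso]
  result: [bhso]
Order 2 then 1:
  2 Syncope: [buhiso] → [bhso]
  1 Regressive Voicing Assimilation: [bhso] → [phso]
  result: [phso]

1 then 2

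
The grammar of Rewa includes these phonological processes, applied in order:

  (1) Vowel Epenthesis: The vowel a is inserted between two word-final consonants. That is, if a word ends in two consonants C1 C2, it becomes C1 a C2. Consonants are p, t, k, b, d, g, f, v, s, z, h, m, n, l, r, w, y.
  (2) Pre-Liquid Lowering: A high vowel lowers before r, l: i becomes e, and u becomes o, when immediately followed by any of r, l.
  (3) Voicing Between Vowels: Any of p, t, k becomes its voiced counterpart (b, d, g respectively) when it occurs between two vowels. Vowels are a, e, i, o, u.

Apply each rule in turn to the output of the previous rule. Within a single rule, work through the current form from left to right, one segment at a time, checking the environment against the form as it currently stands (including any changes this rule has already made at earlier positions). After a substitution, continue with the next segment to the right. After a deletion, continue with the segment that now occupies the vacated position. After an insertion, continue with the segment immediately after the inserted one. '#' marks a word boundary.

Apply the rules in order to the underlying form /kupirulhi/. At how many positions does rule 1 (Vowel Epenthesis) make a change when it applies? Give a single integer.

0

(1) Vowel Epenthesis: no change — [kupirulhi]
(2) Pre-Liquid Lowering: [kupirulhi] → [kuperolhi]
(3) Voicing Between Vowels: [kuperolhi] → [kuberolhi]
Rule 1 changed 0 position(s).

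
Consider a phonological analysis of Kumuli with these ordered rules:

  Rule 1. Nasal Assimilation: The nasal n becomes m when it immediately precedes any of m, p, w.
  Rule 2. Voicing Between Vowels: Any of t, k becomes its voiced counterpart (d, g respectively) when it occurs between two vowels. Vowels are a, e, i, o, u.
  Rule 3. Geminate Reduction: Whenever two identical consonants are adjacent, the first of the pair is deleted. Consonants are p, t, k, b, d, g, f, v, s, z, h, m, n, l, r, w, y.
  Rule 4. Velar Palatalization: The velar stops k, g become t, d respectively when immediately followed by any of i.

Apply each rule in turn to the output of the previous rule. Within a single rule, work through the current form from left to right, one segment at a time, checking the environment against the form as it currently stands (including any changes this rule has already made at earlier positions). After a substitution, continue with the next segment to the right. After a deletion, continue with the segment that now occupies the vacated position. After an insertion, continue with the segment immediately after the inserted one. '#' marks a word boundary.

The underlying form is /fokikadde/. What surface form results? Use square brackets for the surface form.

Rule 1 Nasal Assimilation: no change — [fokikadde]
Rule 2 Voicing Between Vowels: [fokikadde] → [fogigadde]
Rule 3 Geminate Reduction: [fogigadde] → [fogigade]
Rule 4 Velar Palatalization: [fogigade] → [fodigade]

[fodigade]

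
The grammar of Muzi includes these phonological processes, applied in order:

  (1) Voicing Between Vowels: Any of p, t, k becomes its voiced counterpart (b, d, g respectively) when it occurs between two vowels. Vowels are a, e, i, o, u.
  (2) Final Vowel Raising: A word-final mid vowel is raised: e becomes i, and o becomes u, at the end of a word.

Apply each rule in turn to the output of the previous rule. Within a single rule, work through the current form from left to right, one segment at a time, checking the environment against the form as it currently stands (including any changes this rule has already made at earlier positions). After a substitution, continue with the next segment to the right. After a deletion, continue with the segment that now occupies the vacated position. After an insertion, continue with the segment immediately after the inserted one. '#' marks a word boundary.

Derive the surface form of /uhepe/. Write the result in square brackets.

[uhebi]

(1) Voicing Between Vowels: [uhepe] → [uhebe]
(2) Final Vowel Raising: [uhebe] → [uhebi]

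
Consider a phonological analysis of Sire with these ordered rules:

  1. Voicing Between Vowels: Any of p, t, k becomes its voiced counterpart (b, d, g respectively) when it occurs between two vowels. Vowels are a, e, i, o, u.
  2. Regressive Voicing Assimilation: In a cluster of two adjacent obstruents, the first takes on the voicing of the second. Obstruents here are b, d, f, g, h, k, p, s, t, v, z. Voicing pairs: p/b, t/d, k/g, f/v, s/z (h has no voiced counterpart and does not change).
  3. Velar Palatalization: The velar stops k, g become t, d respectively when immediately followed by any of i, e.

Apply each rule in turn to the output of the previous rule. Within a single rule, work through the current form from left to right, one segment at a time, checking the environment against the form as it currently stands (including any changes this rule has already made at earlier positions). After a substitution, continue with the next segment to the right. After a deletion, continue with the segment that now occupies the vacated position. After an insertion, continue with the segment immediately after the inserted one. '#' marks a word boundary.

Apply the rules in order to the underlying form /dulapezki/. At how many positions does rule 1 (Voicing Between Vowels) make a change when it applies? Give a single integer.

1

1 Voicing Between Vowels: [dulapezki] → [dulabezki]
2 Regressive Voicing Assimilation: [dulabezki] → [dulabeski]
3 Velar Palatalization: [dulabeski] → [dulabesti]
Rule 1 changed 1 position(s).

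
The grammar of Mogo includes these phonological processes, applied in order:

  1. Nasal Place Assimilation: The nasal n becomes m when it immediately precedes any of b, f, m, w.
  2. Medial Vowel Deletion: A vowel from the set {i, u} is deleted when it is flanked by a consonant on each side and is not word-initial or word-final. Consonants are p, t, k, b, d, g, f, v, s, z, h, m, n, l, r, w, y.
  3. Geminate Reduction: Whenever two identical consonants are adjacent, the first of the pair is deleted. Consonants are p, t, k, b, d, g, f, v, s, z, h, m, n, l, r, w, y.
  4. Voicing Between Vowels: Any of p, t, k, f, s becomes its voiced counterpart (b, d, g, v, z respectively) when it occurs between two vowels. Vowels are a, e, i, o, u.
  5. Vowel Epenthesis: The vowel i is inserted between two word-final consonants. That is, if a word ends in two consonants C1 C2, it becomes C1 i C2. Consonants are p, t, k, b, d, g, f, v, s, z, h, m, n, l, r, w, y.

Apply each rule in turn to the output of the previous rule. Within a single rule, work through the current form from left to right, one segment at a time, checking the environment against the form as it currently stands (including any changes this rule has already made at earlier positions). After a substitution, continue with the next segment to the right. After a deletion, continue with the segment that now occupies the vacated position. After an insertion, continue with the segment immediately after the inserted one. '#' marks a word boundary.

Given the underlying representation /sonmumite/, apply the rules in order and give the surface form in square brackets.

1 Nasal Place Assimilation: [sonmumite] → [sommumite]
2 Medial Vowel Deletion: [sommumite] → [sommmte]
3 Geminate Reduction: [sommmte] → [somte]
4 Voicing Between Vowels: no change — [somte]
5 Vowel Epenthesis: no change — [somte]

[somte]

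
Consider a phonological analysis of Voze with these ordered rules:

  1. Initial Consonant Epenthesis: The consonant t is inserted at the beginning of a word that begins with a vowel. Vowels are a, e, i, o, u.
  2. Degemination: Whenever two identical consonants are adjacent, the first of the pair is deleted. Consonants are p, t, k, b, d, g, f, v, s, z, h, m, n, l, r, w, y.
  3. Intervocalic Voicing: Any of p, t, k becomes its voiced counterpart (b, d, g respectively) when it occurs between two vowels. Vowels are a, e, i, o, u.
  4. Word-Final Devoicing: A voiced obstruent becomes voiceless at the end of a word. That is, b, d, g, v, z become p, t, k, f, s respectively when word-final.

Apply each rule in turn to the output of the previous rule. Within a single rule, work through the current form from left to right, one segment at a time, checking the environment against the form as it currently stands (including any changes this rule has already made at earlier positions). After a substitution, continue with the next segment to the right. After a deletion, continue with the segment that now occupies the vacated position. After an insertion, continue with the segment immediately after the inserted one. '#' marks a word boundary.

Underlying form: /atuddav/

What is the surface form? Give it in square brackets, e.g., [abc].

[tadudaf]

1 Initial Consonant Epenthesis: [atuddav] → [tatuddav]
2 Degemination: [tatuddav] → [tatudav]
3 Intervocalic Voicing: [tatudav] → [tadudav]
4 Word-Final Devoicing: [tadudav] → [tadudaf]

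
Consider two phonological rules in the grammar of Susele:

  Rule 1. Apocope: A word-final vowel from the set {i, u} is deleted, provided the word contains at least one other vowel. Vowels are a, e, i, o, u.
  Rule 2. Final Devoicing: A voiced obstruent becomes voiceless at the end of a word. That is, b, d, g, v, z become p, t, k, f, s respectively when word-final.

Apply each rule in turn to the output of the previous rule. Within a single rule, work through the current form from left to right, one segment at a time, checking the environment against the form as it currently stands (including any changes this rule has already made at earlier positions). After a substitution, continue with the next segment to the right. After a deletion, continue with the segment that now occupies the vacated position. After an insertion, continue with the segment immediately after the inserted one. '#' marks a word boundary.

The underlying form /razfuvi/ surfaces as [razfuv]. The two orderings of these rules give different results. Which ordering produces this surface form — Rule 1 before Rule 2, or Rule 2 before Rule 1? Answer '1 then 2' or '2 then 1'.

2 then 1

Order 1 then 2:
  1 Apocope: [razfuvi] → [razfuv]
  2 Final Devoicing: [razfuv] → [razfuf]
  result: [razfuf]
Order 2 then 1:
  2 Final Devoicing: no change — [razfuvi]
  1 Apocope: [razfuvi] → [razfuv]
  result: [razfuv]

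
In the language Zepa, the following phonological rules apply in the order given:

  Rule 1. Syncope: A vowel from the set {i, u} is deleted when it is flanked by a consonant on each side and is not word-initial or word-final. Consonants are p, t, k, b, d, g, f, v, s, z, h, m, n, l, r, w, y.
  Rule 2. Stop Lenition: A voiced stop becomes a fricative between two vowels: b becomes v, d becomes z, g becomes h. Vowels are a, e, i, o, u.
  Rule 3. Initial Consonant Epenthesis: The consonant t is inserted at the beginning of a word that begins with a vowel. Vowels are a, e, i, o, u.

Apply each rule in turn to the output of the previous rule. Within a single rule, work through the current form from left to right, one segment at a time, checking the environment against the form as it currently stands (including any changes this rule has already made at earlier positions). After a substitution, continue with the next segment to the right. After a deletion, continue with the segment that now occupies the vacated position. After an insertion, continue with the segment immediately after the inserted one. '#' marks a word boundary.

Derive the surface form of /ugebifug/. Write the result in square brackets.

Rule 1 Syncope: [ugebifug] → [ugebfg]
Rule 2 Stop Lenition: [ugebfg] → [uhebfg]
Rule 3 Initial Consonant Epenthesis: [uhebfg] → [tuhebfg]

[tuhebfg]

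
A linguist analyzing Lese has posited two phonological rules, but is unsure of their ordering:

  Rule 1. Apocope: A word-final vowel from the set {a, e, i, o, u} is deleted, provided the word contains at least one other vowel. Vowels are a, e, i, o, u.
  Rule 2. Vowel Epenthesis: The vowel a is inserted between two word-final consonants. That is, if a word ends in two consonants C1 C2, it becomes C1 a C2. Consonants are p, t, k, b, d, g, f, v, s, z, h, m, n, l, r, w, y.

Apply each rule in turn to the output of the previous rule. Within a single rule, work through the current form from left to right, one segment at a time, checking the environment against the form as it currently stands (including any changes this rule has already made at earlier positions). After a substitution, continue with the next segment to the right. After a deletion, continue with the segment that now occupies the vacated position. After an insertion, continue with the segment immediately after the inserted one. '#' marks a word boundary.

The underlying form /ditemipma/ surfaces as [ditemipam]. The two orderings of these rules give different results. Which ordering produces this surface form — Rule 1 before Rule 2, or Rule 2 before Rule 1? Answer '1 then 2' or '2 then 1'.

Order 1 then 2:
  1 Apocope: [ditemipma] → [ditemipm]
  2 Vowel Epenthesis: [ditemipm] → [ditemipam]
  result: [ditemipam]
Order 2 then 1:
  2 Vowel Epenthesis: no change — [ditemipma]
  1 Apocope: [ditemipma] → [ditemipm]
  result: [ditemipm]

1 then 2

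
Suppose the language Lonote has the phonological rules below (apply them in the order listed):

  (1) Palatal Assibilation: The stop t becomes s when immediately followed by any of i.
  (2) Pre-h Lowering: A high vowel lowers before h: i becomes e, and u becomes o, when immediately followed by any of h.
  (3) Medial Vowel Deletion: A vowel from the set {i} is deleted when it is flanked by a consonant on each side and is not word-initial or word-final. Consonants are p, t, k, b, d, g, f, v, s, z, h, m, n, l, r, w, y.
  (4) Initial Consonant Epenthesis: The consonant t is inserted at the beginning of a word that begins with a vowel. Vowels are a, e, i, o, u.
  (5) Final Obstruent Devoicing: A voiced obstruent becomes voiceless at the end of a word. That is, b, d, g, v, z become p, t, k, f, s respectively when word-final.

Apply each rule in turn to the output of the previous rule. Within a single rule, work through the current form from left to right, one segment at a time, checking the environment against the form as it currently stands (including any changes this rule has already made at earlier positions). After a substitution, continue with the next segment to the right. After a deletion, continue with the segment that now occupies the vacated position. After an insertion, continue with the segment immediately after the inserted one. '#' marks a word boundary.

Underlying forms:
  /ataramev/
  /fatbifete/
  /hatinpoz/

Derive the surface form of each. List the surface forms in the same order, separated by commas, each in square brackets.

[tataramef], [fatbfete], [hasnpos]

/ataramev/:
  (1) Palatal Assibilation: no change — [ataramev]
  (2) Pre-h Lowering: no change — [ataramev]
  (3) Medial Vowel Deletion: no change — [ataramev]
  (4) Initial Consonant Epenthesis: [ataramev] → [tataramev]
  (5) Final Obstruent Devoicing: [tataramev] → [tataramef]
/fatbifete/:
  (1) Palatal Assibilation: no change — [fatbifete]
  (2) Pre-h Lowering: no change — [fatbifete]
  (3) Medial Vowel Deletion: [fatbifete] → [fatbfete]
  (4) Initial Consonant Epenthesis: no change — [fatbfete]
  (5) Final Obstruent Devoicing: no change — [fatbfete]
/hatinpoz/:
  (1) Palatal Assibilation: [hatinpoz] → [hasinpoz]
  (2) Pre-h Lowering: no change — [hasinpoz]
  (3) Medial Vowel Deletion: [hasinpoz] → [hasnpoz]
  (4) Initial Consonant Epenthesis: no change — [hasnpoz]
  (5) Final Obstruent Devoicing: [hasnpoz] → [hasnpos]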